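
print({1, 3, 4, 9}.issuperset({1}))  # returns True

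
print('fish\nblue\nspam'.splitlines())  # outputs ['fish', 'blue', 'spam']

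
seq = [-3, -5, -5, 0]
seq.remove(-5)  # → [-3, -5, 0]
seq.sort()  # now [-5, -3, 0]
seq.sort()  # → [-5, -3, 0]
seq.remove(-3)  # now [-5, 0]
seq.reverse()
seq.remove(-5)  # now [0]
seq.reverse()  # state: [0]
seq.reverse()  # [0]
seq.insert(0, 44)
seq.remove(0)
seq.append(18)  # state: [44, 18]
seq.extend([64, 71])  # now [44, 18, 64, 71]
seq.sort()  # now [18, 44, 64, 71]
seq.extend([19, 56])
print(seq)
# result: [18, 44, 64, 71, 19, 56]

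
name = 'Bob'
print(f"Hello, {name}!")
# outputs Hello, Bob!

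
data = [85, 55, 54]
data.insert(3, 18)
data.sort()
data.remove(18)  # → [54, 55, 85]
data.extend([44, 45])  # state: [54, 55, 85, 44, 45]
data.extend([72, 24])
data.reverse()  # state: [24, 72, 45, 44, 85, 55, 54]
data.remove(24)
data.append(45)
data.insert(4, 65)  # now [72, 45, 44, 85, 65, 55, 54, 45]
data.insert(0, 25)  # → [25, 72, 45, 44, 85, 65, 55, 54, 45]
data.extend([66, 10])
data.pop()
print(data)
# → [25, 72, 45, 44, 85, 65, 55, 54, 45, 66]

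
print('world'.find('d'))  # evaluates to 4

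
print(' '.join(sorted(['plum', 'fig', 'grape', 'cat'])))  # cat fig grape plum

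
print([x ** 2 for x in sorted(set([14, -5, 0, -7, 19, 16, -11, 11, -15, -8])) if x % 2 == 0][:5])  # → [64, 0, 196, 256]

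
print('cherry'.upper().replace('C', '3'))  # 3HERRY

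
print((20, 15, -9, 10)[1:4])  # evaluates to (15, -9, 10)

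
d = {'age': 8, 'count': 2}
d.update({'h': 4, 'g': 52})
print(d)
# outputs {'age': 8, 'count': 2, 'h': 4, 'g': 52}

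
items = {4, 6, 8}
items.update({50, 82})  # {4, 6, 8, 50, 82}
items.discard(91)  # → {4, 6, 8, 50, 82}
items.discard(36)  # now {4, 6, 8, 50, 82}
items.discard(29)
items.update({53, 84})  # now {4, 6, 8, 50, 53, 82, 84}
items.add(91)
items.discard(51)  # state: {4, 6, 8, 50, 53, 82, 84, 91}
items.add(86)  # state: {4, 6, 8, 50, 53, 82, 84, 86, 91}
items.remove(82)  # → {4, 6, 8, 50, 53, 84, 86, 91}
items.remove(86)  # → {4, 6, 8, 50, 53, 84, 91}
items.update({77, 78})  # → {4, 6, 8, 50, 53, 77, 78, 84, 91}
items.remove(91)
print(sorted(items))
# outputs [4, 6, 8, 50, 53, 77, 78, 84]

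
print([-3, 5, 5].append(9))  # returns None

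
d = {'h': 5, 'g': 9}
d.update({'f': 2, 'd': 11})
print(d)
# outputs {'h': 5, 'g': 9, 'f': 2, 'd': 11}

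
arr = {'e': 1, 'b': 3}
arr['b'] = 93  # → {'e': 1, 'b': 93}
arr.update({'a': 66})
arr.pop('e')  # 1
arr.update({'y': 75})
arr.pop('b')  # 93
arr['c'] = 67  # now {'a': 66, 'y': 75, 'c': 67}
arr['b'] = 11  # {'a': 66, 'y': 75, 'c': 67, 'b': 11}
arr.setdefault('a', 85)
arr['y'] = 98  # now {'a': 66, 'y': 98, 'c': 67, 'b': 11}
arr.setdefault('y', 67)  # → 98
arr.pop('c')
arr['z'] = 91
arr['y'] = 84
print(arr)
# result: {'a': 66, 'y': 84, 'b': 11, 'z': 91}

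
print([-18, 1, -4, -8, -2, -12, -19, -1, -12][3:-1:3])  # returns [-8, -19]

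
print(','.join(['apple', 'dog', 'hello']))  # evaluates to apple,dog,hello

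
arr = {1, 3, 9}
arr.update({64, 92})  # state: {1, 3, 9, 64, 92}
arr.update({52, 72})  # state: {1, 3, 9, 52, 64, 72, 92}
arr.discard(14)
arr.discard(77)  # {1, 3, 9, 52, 64, 72, 92}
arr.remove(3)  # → {1, 9, 52, 64, 72, 92}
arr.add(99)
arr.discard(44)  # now {1, 9, 52, 64, 72, 92, 99}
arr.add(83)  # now {1, 9, 52, 64, 72, 83, 92, 99}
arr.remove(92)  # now {1, 9, 52, 64, 72, 83, 99}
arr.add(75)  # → {1, 9, 52, 64, 72, 75, 83, 99}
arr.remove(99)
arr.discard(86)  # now {1, 9, 52, 64, 72, 75, 83}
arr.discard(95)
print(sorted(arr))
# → [1, 9, 52, 64, 72, 75, 83]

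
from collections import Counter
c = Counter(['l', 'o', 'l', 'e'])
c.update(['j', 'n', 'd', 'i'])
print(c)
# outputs Counter({'l': 2, 'o': 1, 'e': 1, 'j': 1, 'n': 1, 'd': 1, 'i': 1})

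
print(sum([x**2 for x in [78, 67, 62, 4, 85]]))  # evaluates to 21658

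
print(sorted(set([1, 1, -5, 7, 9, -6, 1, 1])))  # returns [-6, -5, 1, 7, 9]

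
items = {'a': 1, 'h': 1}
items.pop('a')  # 1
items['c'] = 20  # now {'h': 1, 'c': 20}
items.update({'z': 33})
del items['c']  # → {'h': 1, 'z': 33}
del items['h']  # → {'z': 33}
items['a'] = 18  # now {'z': 33, 'a': 18}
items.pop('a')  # 18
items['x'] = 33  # {'z': 33, 'x': 33}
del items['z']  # {'x': 33}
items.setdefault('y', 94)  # 94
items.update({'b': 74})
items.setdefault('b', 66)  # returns 74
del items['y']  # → {'x': 33, 'b': 74}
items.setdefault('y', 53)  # 53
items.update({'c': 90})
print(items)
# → {'x': 33, 'b': 74, 'y': 53, 'c': 90}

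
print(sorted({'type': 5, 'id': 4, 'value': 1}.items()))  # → [('id', 4), ('type', 5), ('value', 1)]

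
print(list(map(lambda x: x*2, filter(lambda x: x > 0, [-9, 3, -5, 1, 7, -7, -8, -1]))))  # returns [6, 2, 14]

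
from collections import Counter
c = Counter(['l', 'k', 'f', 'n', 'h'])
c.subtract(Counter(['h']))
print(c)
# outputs Counter({'l': 1, 'k': 1, 'f': 1, 'n': 1, 'h': 0})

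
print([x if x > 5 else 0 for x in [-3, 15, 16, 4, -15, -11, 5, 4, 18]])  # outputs [0, 15, 16, 0, 0, 0, 0, 0, 18]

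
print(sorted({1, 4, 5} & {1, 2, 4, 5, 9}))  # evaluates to [1, 4, 5]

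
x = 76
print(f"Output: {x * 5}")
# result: Output: 380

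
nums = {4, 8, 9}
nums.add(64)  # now {4, 8, 9, 64}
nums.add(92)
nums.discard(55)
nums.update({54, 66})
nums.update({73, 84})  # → {4, 8, 9, 54, 64, 66, 73, 84, 92}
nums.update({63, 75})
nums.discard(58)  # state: {4, 8, 9, 54, 63, 64, 66, 73, 75, 84, 92}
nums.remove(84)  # {4, 8, 9, 54, 63, 64, 66, 73, 75, 92}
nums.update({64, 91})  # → {4, 8, 9, 54, 63, 64, 66, 73, 75, 91, 92}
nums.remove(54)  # {4, 8, 9, 63, 64, 66, 73, 75, 91, 92}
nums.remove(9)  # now {4, 8, 63, 64, 66, 73, 75, 91, 92}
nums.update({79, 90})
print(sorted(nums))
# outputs [4, 8, 63, 64, 66, 73, 75, 79, 90, 91, 92]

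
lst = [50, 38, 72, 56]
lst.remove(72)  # [50, 38, 56]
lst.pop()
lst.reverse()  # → [38, 50]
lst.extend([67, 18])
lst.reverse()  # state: [18, 67, 50, 38]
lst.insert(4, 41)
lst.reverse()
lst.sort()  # [18, 38, 41, 50, 67]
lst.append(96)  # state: [18, 38, 41, 50, 67, 96]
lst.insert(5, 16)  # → [18, 38, 41, 50, 67, 16, 96]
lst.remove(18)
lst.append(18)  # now [38, 41, 50, 67, 16, 96, 18]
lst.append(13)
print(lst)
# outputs [38, 41, 50, 67, 16, 96, 18, 13]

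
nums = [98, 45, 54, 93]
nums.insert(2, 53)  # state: [98, 45, 53, 54, 93]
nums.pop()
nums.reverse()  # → [54, 53, 45, 98]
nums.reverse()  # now [98, 45, 53, 54]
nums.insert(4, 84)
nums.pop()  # 84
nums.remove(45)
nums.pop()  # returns 54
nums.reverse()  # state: [53, 98]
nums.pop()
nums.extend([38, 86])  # [53, 38, 86]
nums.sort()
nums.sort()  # [38, 53, 86]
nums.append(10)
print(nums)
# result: [38, 53, 86, 10]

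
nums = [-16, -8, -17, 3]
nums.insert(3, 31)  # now [-16, -8, -17, 31, 3]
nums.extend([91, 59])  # [-16, -8, -17, 31, 3, 91, 59]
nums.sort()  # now [-17, -16, -8, 3, 31, 59, 91]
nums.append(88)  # [-17, -16, -8, 3, 31, 59, 91, 88]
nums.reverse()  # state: [88, 91, 59, 31, 3, -8, -16, -17]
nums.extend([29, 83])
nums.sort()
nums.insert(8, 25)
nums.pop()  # 91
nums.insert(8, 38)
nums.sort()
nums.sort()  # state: [-17, -16, -8, 3, 25, 29, 31, 38, 59, 83, 88]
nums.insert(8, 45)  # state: [-17, -16, -8, 3, 25, 29, 31, 38, 45, 59, 83, 88]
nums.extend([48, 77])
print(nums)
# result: [-17, -16, -8, 3, 25, 29, 31, 38, 45, 59, 83, 88, 48, 77]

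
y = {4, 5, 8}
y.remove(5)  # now {4, 8}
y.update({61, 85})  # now {4, 8, 61, 85}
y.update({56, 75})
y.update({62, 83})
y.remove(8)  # {4, 56, 61, 62, 75, 83, 85}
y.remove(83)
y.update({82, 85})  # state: {4, 56, 61, 62, 75, 82, 85}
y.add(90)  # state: {4, 56, 61, 62, 75, 82, 85, 90}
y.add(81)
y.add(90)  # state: {4, 56, 61, 62, 75, 81, 82, 85, 90}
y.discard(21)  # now {4, 56, 61, 62, 75, 81, 82, 85, 90}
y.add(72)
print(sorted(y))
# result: [4, 56, 61, 62, 72, 75, 81, 82, 85, 90]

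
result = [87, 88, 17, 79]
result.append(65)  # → [87, 88, 17, 79, 65]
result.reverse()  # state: [65, 79, 17, 88, 87]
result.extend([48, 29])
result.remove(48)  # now [65, 79, 17, 88, 87, 29]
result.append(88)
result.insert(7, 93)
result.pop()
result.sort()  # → [17, 29, 65, 79, 87, 88, 88]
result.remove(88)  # [17, 29, 65, 79, 87, 88]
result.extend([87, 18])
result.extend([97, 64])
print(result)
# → [17, 29, 65, 79, 87, 88, 87, 18, 97, 64]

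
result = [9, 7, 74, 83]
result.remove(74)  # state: [9, 7, 83]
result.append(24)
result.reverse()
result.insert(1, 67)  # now [24, 67, 83, 7, 9]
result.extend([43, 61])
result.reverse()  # [61, 43, 9, 7, 83, 67, 24]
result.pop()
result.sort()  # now [7, 9, 43, 61, 67, 83]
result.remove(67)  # [7, 9, 43, 61, 83]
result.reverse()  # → [83, 61, 43, 9, 7]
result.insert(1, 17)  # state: [83, 17, 61, 43, 9, 7]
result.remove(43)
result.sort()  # [7, 9, 17, 61, 83]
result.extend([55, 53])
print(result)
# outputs [7, 9, 17, 61, 83, 55, 53]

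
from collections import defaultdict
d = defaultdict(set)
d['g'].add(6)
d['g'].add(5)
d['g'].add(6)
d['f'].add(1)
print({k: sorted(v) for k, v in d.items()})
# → {'g': [5, 6], 'f': [1]}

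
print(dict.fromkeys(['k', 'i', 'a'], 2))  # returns {'k': 2, 'i': 2, 'a': 2}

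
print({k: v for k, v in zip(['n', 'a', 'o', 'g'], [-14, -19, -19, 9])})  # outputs {'n': -14, 'a': -19, 'o': -19, 'g': 9}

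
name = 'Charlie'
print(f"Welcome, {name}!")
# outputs Welcome, Charlie!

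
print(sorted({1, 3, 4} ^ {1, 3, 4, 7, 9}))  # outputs [7, 9]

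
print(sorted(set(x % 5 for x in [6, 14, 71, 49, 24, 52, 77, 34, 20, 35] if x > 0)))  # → [0, 1, 2, 4]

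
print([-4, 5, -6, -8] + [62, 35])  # [-4, 5, -6, -8, 62, 35]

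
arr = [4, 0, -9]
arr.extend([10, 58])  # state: [4, 0, -9, 10, 58]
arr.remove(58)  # [4, 0, -9, 10]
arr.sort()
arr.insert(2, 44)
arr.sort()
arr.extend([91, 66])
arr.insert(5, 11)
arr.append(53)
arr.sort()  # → [-9, 0, 4, 10, 11, 44, 53, 66, 91]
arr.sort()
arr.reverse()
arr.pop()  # -9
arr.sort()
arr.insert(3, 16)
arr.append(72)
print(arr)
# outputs [0, 4, 10, 16, 11, 44, 53, 66, 91, 72]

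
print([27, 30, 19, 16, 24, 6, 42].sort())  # None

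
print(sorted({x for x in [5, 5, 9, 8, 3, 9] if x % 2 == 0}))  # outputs [8]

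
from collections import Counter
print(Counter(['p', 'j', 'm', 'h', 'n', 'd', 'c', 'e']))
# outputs Counter({'p': 1, 'j': 1, 'm': 1, 'h': 1, 'n': 1, 'd': 1, 'c': 1, 'e': 1})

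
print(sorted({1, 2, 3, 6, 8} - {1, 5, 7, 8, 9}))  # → [2, 3, 6]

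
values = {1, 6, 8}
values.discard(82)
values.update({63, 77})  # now {1, 6, 8, 63, 77}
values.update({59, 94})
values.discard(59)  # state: {1, 6, 8, 63, 77, 94}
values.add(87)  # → {1, 6, 8, 63, 77, 87, 94}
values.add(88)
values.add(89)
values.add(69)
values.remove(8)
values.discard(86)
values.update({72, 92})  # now {1, 6, 63, 69, 72, 77, 87, 88, 89, 92, 94}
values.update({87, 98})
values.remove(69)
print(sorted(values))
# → [1, 6, 63, 72, 77, 87, 88, 89, 92, 94, 98]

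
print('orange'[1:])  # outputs range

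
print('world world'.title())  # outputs World World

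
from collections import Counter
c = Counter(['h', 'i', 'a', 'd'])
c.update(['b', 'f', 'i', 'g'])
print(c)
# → Counter({'i': 2, 'h': 1, 'a': 1, 'd': 1, 'b': 1, 'f': 1, 'g': 1})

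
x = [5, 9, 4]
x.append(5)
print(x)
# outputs [5, 9, 4, 5]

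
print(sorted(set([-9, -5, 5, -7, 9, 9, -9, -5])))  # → [-9, -7, -5, 5, 9]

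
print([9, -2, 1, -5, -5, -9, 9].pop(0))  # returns 9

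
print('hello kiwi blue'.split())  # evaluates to ['hello', 'kiwi', 'blue']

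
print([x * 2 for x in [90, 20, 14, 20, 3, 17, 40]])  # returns [180, 40, 28, 40, 6, 34, 80]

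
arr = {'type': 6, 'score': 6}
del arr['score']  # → {'type': 6}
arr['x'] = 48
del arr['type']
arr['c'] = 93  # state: {'x': 48, 'c': 93}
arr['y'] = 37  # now {'x': 48, 'c': 93, 'y': 37}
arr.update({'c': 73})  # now {'x': 48, 'c': 73, 'y': 37}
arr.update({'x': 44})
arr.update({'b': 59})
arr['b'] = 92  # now {'x': 44, 'c': 73, 'y': 37, 'b': 92}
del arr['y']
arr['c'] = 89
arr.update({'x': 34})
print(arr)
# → {'x': 34, 'c': 89, 'b': 92}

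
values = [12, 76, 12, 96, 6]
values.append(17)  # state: [12, 76, 12, 96, 6, 17]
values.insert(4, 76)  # [12, 76, 12, 96, 76, 6, 17]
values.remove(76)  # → [12, 12, 96, 76, 6, 17]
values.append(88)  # [12, 12, 96, 76, 6, 17, 88]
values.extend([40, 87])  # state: [12, 12, 96, 76, 6, 17, 88, 40, 87]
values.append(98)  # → [12, 12, 96, 76, 6, 17, 88, 40, 87, 98]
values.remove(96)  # [12, 12, 76, 6, 17, 88, 40, 87, 98]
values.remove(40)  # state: [12, 12, 76, 6, 17, 88, 87, 98]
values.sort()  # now [6, 12, 12, 17, 76, 87, 88, 98]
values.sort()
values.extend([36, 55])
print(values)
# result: [6, 12, 12, 17, 76, 87, 88, 98, 36, 55]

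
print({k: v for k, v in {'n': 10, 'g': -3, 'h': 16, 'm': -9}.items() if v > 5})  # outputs {'n': 10, 'h': 16}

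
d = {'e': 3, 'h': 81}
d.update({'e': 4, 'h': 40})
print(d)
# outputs {'e': 4, 'h': 40}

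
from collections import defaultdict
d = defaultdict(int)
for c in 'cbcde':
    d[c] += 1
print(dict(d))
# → {'c': 2, 'b': 1, 'd': 1, 'e': 1}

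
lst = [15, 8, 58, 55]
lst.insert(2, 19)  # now [15, 8, 19, 58, 55]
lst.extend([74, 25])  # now [15, 8, 19, 58, 55, 74, 25]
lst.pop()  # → 25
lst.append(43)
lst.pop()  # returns 43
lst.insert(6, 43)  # [15, 8, 19, 58, 55, 74, 43]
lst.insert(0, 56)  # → [56, 15, 8, 19, 58, 55, 74, 43]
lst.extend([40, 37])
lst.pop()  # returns 37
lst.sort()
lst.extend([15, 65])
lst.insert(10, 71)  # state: [8, 15, 19, 40, 43, 55, 56, 58, 74, 15, 71, 65]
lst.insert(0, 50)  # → [50, 8, 15, 19, 40, 43, 55, 56, 58, 74, 15, 71, 65]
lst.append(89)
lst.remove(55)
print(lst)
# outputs [50, 8, 15, 19, 40, 43, 56, 58, 74, 15, 71, 65, 89]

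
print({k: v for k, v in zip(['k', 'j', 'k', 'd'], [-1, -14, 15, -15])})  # {'k': 15, 'j': -14, 'd': -15}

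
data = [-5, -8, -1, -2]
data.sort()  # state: [-8, -5, -2, -1]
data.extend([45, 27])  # [-8, -5, -2, -1, 45, 27]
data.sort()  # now [-8, -5, -2, -1, 27, 45]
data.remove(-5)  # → [-8, -2, -1, 27, 45]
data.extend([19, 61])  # [-8, -2, -1, 27, 45, 19, 61]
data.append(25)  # [-8, -2, -1, 27, 45, 19, 61, 25]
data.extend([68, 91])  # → [-8, -2, -1, 27, 45, 19, 61, 25, 68, 91]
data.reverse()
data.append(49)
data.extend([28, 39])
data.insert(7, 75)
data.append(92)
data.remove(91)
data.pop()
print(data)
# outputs [68, 25, 61, 19, 45, 27, 75, -1, -2, -8, 49, 28, 39]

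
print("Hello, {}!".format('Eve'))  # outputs Hello, Eve!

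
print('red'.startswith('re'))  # True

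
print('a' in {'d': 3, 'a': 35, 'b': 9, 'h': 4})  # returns True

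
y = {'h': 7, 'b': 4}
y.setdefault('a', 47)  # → 47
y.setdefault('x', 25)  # 25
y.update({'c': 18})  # {'h': 7, 'b': 4, 'a': 47, 'x': 25, 'c': 18}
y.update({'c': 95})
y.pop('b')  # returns 4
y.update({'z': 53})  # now {'h': 7, 'a': 47, 'x': 25, 'c': 95, 'z': 53}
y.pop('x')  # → 25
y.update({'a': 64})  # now {'h': 7, 'a': 64, 'c': 95, 'z': 53}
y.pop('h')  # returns 7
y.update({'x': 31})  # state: {'a': 64, 'c': 95, 'z': 53, 'x': 31}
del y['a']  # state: {'c': 95, 'z': 53, 'x': 31}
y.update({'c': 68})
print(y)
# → {'c': 68, 'z': 53, 'x': 31}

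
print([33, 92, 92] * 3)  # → [33, 92, 92, 33, 92, 92, 33, 92, 92]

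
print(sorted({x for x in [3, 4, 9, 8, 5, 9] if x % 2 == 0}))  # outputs [4, 8]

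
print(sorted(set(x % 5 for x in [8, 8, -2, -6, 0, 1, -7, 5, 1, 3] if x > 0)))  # [0, 1, 3]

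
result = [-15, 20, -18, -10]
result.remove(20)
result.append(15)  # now [-15, -18, -10, 15]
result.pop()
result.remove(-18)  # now [-15, -10]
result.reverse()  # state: [-10, -15]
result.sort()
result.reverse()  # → [-10, -15]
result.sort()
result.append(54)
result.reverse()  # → [54, -10, -15]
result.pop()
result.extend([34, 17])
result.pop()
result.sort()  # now [-10, 34, 54]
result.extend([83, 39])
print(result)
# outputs [-10, 34, 54, 83, 39]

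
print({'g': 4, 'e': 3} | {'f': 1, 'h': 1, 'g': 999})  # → {'g': 999, 'e': 3, 'f': 1, 'h': 1}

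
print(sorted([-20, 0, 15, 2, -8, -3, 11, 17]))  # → [-20, -8, -3, 0, 2, 11, 15, 17]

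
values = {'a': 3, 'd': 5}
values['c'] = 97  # {'a': 3, 'd': 5, 'c': 97}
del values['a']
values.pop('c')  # 97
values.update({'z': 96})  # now {'d': 5, 'z': 96}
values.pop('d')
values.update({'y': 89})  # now {'z': 96, 'y': 89}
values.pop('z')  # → 96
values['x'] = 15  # {'y': 89, 'x': 15}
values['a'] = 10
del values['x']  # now {'y': 89, 'a': 10}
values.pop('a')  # 10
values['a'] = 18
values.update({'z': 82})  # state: {'y': 89, 'a': 18, 'z': 82}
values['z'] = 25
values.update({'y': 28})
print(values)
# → {'y': 28, 'a': 18, 'z': 25}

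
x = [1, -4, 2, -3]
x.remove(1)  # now [-4, 2, -3]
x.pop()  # -3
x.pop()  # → 2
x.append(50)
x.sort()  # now [-4, 50]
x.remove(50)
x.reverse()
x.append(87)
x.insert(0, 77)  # [77, -4, 87]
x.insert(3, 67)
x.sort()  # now [-4, 67, 77, 87]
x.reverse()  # [87, 77, 67, -4]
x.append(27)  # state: [87, 77, 67, -4, 27]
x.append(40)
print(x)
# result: [87, 77, 67, -4, 27, 40]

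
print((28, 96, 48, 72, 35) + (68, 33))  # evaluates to (28, 96, 48, 72, 35, 68, 33)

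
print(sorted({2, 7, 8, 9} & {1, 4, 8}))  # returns [8]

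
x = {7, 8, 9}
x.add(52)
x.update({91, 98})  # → {7, 8, 9, 52, 91, 98}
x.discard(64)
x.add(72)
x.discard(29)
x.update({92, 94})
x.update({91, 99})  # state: {7, 8, 9, 52, 72, 91, 92, 94, 98, 99}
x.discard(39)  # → {7, 8, 9, 52, 72, 91, 92, 94, 98, 99}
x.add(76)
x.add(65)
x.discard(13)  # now {7, 8, 9, 52, 65, 72, 76, 91, 92, 94, 98, 99}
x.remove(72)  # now {7, 8, 9, 52, 65, 76, 91, 92, 94, 98, 99}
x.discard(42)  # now {7, 8, 9, 52, 65, 76, 91, 92, 94, 98, 99}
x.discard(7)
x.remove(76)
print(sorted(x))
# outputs [8, 9, 52, 65, 91, 92, 94, 98, 99]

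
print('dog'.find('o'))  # 1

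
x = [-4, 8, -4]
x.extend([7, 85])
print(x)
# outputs [-4, 8, -4, 7, 85]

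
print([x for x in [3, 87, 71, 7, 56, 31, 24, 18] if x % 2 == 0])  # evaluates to [56, 24, 18]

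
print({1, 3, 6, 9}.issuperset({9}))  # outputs True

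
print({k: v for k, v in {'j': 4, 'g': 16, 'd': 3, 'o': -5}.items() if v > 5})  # {'g': 16}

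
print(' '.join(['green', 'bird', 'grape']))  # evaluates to green bird grape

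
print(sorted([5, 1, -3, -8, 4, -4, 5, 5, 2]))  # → [-8, -4, -3, 1, 2, 4, 5, 5, 5]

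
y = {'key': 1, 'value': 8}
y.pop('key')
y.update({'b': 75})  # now {'value': 8, 'b': 75}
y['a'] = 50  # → {'value': 8, 'b': 75, 'a': 50}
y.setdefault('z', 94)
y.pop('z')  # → 94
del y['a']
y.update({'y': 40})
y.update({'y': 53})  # {'value': 8, 'b': 75, 'y': 53}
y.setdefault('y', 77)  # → 53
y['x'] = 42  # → {'value': 8, 'b': 75, 'y': 53, 'x': 42}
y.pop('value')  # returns 8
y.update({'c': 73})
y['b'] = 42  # {'b': 42, 'y': 53, 'x': 42, 'c': 73}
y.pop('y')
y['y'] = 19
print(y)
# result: {'b': 42, 'x': 42, 'c': 73, 'y': 19}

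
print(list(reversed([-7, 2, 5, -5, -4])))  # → [-4, -5, 5, 2, -7]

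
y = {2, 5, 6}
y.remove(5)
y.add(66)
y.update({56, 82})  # {2, 6, 56, 66, 82}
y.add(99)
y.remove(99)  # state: {2, 6, 56, 66, 82}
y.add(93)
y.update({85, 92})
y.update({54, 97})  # {2, 6, 54, 56, 66, 82, 85, 92, 93, 97}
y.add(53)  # {2, 6, 53, 54, 56, 66, 82, 85, 92, 93, 97}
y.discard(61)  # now {2, 6, 53, 54, 56, 66, 82, 85, 92, 93, 97}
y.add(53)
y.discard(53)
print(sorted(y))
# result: [2, 6, 54, 56, 66, 82, 85, 92, 93, 97]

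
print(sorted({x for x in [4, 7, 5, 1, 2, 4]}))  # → [1, 2, 4, 5, 7]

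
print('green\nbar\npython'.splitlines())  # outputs ['green', 'bar', 'python']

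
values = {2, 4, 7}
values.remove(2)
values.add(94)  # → {4, 7, 94}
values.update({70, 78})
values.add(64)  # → {4, 7, 64, 70, 78, 94}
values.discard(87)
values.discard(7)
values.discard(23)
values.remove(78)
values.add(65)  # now {4, 64, 65, 70, 94}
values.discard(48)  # {4, 64, 65, 70, 94}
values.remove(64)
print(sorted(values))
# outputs [4, 65, 70, 94]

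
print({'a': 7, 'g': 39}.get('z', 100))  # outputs 100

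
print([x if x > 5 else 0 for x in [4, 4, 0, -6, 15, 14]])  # [0, 0, 0, 0, 15, 14]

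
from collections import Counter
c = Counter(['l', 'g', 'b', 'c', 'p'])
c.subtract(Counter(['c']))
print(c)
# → Counter({'l': 1, 'g': 1, 'b': 1, 'p': 1, 'c': 0})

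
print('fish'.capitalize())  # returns Fish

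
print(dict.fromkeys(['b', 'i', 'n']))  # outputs {'b': None, 'i': None, 'n': None}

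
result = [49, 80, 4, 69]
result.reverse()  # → [69, 4, 80, 49]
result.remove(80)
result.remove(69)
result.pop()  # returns 49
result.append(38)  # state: [4, 38]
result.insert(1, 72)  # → [4, 72, 38]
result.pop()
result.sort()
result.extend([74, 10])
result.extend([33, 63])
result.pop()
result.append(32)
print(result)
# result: [4, 72, 74, 10, 33, 32]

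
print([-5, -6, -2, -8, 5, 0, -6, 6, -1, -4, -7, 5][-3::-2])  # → [-4, 6, 0, -8, -6]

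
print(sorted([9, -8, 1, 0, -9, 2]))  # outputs [-9, -8, 0, 1, 2, 9]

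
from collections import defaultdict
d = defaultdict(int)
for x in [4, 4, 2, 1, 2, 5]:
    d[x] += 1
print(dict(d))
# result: {4: 2, 2: 2, 1: 1, 5: 1}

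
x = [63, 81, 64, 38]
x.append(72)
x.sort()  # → [38, 63, 64, 72, 81]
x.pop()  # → 81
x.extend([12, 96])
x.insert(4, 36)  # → [38, 63, 64, 72, 36, 12, 96]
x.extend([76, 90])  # [38, 63, 64, 72, 36, 12, 96, 76, 90]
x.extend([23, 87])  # [38, 63, 64, 72, 36, 12, 96, 76, 90, 23, 87]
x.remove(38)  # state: [63, 64, 72, 36, 12, 96, 76, 90, 23, 87]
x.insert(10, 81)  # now [63, 64, 72, 36, 12, 96, 76, 90, 23, 87, 81]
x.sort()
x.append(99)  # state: [12, 23, 36, 63, 64, 72, 76, 81, 87, 90, 96, 99]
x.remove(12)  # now [23, 36, 63, 64, 72, 76, 81, 87, 90, 96, 99]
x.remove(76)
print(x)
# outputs [23, 36, 63, 64, 72, 81, 87, 90, 96, 99]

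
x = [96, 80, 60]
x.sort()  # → [60, 80, 96]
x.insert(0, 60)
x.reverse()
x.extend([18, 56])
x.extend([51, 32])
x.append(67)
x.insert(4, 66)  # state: [96, 80, 60, 60, 66, 18, 56, 51, 32, 67]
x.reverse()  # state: [67, 32, 51, 56, 18, 66, 60, 60, 80, 96]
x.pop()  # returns 96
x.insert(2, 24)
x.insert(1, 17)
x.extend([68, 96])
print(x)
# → [67, 17, 32, 24, 51, 56, 18, 66, 60, 60, 80, 68, 96]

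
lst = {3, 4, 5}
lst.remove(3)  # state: {4, 5}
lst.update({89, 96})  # {4, 5, 89, 96}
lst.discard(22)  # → {4, 5, 89, 96}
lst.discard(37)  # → {4, 5, 89, 96}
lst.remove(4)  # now {5, 89, 96}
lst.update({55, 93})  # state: {5, 55, 89, 93, 96}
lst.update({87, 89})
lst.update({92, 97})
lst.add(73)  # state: {5, 55, 73, 87, 89, 92, 93, 96, 97}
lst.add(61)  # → {5, 55, 61, 73, 87, 89, 92, 93, 96, 97}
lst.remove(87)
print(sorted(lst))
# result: [5, 55, 61, 73, 89, 92, 93, 96, 97]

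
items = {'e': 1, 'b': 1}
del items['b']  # {'e': 1}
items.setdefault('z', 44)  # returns 44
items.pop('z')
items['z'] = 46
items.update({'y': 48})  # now {'e': 1, 'z': 46, 'y': 48}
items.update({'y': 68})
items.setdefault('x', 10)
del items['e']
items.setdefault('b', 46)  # 46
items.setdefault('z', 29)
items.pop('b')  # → 46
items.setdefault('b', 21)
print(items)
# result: {'z': 46, 'y': 68, 'x': 10, 'b': 21}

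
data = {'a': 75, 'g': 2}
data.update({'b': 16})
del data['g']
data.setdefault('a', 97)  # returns 75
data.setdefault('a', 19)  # 75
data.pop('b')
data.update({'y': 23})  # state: {'a': 75, 'y': 23}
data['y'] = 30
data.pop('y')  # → 30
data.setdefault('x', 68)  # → 68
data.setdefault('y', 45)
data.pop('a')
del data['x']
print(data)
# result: {'y': 45}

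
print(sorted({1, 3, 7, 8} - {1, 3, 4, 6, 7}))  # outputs [8]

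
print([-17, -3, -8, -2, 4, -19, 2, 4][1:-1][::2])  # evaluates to [-3, -2, -19]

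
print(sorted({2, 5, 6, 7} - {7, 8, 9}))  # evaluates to [2, 5, 6]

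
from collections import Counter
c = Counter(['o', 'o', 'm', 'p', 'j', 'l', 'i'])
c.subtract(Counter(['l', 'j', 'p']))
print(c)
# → Counter({'o': 2, 'm': 1, 'i': 1, 'p': 0, 'j': 0, 'l': 0})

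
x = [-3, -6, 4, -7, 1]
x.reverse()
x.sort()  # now [-7, -6, -3, 1, 4]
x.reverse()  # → [4, 1, -3, -6, -7]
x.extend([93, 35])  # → [4, 1, -3, -6, -7, 93, 35]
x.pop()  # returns 35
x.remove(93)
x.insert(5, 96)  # [4, 1, -3, -6, -7, 96]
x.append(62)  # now [4, 1, -3, -6, -7, 96, 62]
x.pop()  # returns 62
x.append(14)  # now [4, 1, -3, -6, -7, 96, 14]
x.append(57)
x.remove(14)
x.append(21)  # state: [4, 1, -3, -6, -7, 96, 57, 21]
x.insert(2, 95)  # [4, 1, 95, -3, -6, -7, 96, 57, 21]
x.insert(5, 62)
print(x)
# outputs [4, 1, 95, -3, -6, 62, -7, 96, 57, 21]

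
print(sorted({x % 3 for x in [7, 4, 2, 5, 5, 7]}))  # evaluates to [1, 2]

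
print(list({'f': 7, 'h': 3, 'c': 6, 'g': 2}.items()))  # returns [('f', 7), ('h', 3), ('c', 6), ('g', 2)]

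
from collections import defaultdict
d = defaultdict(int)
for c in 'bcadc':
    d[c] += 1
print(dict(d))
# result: {'b': 1, 'c': 2, 'a': 1, 'd': 1}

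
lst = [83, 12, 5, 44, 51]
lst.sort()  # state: [5, 12, 44, 51, 83]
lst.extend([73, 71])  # [5, 12, 44, 51, 83, 73, 71]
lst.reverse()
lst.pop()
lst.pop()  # 12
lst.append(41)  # [71, 73, 83, 51, 44, 41]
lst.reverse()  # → [41, 44, 51, 83, 73, 71]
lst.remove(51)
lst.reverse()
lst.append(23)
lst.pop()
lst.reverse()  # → [41, 44, 83, 73, 71]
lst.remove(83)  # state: [41, 44, 73, 71]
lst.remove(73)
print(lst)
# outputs [41, 44, 71]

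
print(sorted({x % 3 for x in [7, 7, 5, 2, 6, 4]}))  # [0, 1, 2]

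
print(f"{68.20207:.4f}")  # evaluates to 68.2021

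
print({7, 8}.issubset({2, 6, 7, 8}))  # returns True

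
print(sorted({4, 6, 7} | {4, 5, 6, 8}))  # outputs [4, 5, 6, 7, 8]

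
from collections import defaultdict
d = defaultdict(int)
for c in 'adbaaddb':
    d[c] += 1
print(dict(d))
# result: {'a': 3, 'd': 3, 'b': 2}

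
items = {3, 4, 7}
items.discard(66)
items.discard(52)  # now {3, 4, 7}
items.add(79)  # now {3, 4, 7, 79}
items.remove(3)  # {4, 7, 79}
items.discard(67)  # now {4, 7, 79}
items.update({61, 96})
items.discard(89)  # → {4, 7, 61, 79, 96}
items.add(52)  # {4, 7, 52, 61, 79, 96}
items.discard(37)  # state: {4, 7, 52, 61, 79, 96}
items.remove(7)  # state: {4, 52, 61, 79, 96}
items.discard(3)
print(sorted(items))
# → [4, 52, 61, 79, 96]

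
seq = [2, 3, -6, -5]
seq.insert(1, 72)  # [2, 72, 3, -6, -5]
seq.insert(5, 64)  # [2, 72, 3, -6, -5, 64]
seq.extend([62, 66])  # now [2, 72, 3, -6, -5, 64, 62, 66]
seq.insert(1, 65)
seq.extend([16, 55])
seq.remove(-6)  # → [2, 65, 72, 3, -5, 64, 62, 66, 16, 55]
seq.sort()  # [-5, 2, 3, 16, 55, 62, 64, 65, 66, 72]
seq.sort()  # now [-5, 2, 3, 16, 55, 62, 64, 65, 66, 72]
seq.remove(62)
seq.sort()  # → [-5, 2, 3, 16, 55, 64, 65, 66, 72]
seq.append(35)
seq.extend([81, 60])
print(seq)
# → [-5, 2, 3, 16, 55, 64, 65, 66, 72, 35, 81, 60]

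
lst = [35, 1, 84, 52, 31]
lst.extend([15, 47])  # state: [35, 1, 84, 52, 31, 15, 47]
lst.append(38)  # [35, 1, 84, 52, 31, 15, 47, 38]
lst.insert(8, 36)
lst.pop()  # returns 36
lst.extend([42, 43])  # [35, 1, 84, 52, 31, 15, 47, 38, 42, 43]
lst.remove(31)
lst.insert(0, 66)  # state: [66, 35, 1, 84, 52, 15, 47, 38, 42, 43]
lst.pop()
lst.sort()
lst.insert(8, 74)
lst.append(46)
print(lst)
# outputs [1, 15, 35, 38, 42, 47, 52, 66, 74, 84, 46]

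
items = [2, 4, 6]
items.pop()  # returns 6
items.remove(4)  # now [2]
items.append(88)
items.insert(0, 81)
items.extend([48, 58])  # [81, 2, 88, 48, 58]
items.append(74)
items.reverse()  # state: [74, 58, 48, 88, 2, 81]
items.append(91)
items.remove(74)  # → [58, 48, 88, 2, 81, 91]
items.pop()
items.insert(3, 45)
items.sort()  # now [2, 45, 48, 58, 81, 88]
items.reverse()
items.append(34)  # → [88, 81, 58, 48, 45, 2, 34]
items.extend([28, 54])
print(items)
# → [88, 81, 58, 48, 45, 2, 34, 28, 54]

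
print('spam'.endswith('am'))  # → True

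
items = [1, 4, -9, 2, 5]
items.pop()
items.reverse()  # [2, -9, 4, 1]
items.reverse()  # [1, 4, -9, 2]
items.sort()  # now [-9, 1, 2, 4]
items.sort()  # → [-9, 1, 2, 4]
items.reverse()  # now [4, 2, 1, -9]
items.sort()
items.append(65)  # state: [-9, 1, 2, 4, 65]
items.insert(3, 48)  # [-9, 1, 2, 48, 4, 65]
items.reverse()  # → [65, 4, 48, 2, 1, -9]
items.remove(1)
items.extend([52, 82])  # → [65, 4, 48, 2, -9, 52, 82]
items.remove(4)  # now [65, 48, 2, -9, 52, 82]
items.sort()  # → [-9, 2, 48, 52, 65, 82]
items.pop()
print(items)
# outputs [-9, 2, 48, 52, 65]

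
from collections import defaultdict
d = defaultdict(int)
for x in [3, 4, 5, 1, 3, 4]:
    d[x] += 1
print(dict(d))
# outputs {3: 2, 4: 2, 5: 1, 1: 1}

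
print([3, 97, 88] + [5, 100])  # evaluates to [3, 97, 88, 5, 100]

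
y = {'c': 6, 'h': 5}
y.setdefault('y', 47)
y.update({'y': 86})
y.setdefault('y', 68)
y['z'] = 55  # {'c': 6, 'h': 5, 'y': 86, 'z': 55}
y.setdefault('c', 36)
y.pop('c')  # 6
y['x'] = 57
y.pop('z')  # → 55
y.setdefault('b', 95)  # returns 95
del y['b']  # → {'h': 5, 'y': 86, 'x': 57}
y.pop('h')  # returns 5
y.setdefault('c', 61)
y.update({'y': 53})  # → {'y': 53, 'x': 57, 'c': 61}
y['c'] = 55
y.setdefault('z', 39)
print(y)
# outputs {'y': 53, 'x': 57, 'c': 55, 'z': 39}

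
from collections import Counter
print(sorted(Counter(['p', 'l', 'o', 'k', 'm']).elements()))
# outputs ['k', 'l', 'm', 'o', 'p']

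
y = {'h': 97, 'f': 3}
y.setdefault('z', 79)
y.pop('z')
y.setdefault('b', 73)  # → 73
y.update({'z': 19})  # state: {'h': 97, 'f': 3, 'b': 73, 'z': 19}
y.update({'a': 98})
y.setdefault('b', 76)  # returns 73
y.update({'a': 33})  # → {'h': 97, 'f': 3, 'b': 73, 'z': 19, 'a': 33}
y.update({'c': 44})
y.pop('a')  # 33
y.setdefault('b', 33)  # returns 73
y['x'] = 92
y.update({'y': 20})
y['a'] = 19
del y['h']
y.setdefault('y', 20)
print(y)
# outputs {'f': 3, 'b': 73, 'z': 19, 'c': 44, 'x': 92, 'y': 20, 'a': 19}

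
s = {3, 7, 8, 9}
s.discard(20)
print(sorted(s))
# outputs [3, 7, 8, 9]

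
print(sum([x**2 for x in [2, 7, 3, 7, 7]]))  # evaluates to 160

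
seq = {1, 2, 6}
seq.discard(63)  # {1, 2, 6}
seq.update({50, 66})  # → {1, 2, 6, 50, 66}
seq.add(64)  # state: {1, 2, 6, 50, 64, 66}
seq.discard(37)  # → {1, 2, 6, 50, 64, 66}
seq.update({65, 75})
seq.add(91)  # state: {1, 2, 6, 50, 64, 65, 66, 75, 91}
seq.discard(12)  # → {1, 2, 6, 50, 64, 65, 66, 75, 91}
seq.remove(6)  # {1, 2, 50, 64, 65, 66, 75, 91}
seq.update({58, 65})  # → {1, 2, 50, 58, 64, 65, 66, 75, 91}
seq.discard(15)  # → {1, 2, 50, 58, 64, 65, 66, 75, 91}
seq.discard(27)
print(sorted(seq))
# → [1, 2, 50, 58, 64, 65, 66, 75, 91]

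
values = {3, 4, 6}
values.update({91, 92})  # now {3, 4, 6, 91, 92}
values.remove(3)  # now {4, 6, 91, 92}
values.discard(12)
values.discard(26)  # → {4, 6, 91, 92}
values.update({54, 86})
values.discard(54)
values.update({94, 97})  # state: {4, 6, 86, 91, 92, 94, 97}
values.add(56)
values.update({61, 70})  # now {4, 6, 56, 61, 70, 86, 91, 92, 94, 97}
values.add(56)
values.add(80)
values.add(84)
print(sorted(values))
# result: [4, 6, 56, 61, 70, 80, 84, 86, 91, 92, 94, 97]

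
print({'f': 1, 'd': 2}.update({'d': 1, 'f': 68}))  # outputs None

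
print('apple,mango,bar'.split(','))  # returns ['apple', 'mango', 'bar']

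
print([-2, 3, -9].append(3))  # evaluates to None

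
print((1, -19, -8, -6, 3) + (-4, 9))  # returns (1, -19, -8, -6, 3, -4, 9)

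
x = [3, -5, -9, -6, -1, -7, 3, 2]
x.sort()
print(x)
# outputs [-9, -7, -6, -5, -1, 2, 3, 3]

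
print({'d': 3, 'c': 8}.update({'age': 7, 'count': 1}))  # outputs None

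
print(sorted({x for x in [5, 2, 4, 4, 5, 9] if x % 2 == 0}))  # [2, 4]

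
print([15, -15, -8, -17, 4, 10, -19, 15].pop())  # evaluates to 15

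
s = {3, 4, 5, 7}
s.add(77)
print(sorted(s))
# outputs [3, 4, 5, 7, 77]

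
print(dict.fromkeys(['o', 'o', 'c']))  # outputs {'o': None, 'c': None}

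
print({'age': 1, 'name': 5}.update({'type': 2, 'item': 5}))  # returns None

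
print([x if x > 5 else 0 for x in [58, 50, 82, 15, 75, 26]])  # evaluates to [58, 50, 82, 15, 75, 26]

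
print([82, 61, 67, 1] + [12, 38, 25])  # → [82, 61, 67, 1, 12, 38, 25]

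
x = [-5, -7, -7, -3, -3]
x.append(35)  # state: [-5, -7, -7, -3, -3, 35]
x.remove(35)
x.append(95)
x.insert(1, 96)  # [-5, 96, -7, -7, -3, -3, 95]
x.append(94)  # [-5, 96, -7, -7, -3, -3, 95, 94]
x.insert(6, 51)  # [-5, 96, -7, -7, -3, -3, 51, 95, 94]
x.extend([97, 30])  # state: [-5, 96, -7, -7, -3, -3, 51, 95, 94, 97, 30]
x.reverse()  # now [30, 97, 94, 95, 51, -3, -3, -7, -7, 96, -5]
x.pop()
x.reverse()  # [96, -7, -7, -3, -3, 51, 95, 94, 97, 30]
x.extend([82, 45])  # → [96, -7, -7, -3, -3, 51, 95, 94, 97, 30, 82, 45]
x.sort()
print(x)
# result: [-7, -7, -3, -3, 30, 45, 51, 82, 94, 95, 96, 97]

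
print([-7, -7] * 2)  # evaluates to [-7, -7, -7, -7]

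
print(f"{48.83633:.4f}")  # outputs 48.8363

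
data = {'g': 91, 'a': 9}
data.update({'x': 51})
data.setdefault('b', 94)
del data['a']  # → {'g': 91, 'x': 51, 'b': 94}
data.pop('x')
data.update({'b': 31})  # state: {'g': 91, 'b': 31}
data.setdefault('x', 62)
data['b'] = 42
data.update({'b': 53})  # {'g': 91, 'b': 53, 'x': 62}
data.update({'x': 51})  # {'g': 91, 'b': 53, 'x': 51}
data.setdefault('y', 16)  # 16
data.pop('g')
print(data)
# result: {'b': 53, 'x': 51, 'y': 16}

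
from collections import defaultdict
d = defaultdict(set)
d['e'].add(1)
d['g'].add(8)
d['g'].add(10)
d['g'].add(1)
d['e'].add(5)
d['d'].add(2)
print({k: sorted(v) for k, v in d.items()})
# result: {'e': [1, 5], 'g': [1, 8, 10], 'd': [2]}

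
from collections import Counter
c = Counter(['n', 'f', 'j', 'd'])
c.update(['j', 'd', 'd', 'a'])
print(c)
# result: Counter({'d': 3, 'j': 2, 'n': 1, 'f': 1, 'a': 1})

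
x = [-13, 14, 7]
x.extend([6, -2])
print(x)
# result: [-13, 14, 7, 6, -2]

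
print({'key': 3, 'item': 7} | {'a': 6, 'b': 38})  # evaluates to {'key': 3, 'item': 7, 'a': 6, 'b': 38}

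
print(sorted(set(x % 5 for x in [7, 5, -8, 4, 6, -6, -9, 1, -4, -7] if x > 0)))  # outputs [0, 1, 2, 4]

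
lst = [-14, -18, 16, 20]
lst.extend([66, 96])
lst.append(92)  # [-14, -18, 16, 20, 66, 96, 92]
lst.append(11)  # [-14, -18, 16, 20, 66, 96, 92, 11]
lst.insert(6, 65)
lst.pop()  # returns 11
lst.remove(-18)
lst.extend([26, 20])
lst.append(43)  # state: [-14, 16, 20, 66, 96, 65, 92, 26, 20, 43]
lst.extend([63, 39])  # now [-14, 16, 20, 66, 96, 65, 92, 26, 20, 43, 63, 39]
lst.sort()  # [-14, 16, 20, 20, 26, 39, 43, 63, 65, 66, 92, 96]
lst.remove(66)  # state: [-14, 16, 20, 20, 26, 39, 43, 63, 65, 92, 96]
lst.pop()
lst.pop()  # 92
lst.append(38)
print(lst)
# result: [-14, 16, 20, 20, 26, 39, 43, 63, 65, 38]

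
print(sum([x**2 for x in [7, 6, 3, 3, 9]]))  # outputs 184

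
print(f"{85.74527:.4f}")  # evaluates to 85.7453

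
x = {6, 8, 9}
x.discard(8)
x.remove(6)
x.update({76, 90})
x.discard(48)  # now {9, 76, 90}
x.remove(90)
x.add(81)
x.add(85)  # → {9, 76, 81, 85}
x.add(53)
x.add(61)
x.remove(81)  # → {9, 53, 61, 76, 85}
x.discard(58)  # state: {9, 53, 61, 76, 85}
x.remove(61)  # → {9, 53, 76, 85}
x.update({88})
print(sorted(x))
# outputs [9, 53, 76, 85, 88]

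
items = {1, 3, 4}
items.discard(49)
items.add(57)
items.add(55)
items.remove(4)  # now {1, 3, 55, 57}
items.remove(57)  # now {1, 3, 55}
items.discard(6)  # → {1, 3, 55}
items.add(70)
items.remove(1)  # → {3, 55, 70}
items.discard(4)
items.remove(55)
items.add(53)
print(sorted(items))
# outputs [3, 53, 70]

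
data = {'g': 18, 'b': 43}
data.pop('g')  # 18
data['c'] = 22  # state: {'b': 43, 'c': 22}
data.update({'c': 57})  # {'b': 43, 'c': 57}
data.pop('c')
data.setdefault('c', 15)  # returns 15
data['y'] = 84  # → {'b': 43, 'c': 15, 'y': 84}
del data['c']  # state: {'b': 43, 'y': 84}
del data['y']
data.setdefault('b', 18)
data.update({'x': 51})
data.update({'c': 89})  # {'b': 43, 'x': 51, 'c': 89}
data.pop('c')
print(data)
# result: {'b': 43, 'x': 51}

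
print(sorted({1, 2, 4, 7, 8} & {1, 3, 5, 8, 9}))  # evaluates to [1, 8]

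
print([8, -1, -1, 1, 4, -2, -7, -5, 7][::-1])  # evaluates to [7, -5, -7, -2, 4, 1, -1, -1, 8]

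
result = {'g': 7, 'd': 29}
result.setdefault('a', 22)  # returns 22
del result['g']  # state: {'d': 29, 'a': 22}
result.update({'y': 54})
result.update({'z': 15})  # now {'d': 29, 'a': 22, 'y': 54, 'z': 15}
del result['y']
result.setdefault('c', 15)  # 15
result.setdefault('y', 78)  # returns 78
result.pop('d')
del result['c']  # {'a': 22, 'z': 15, 'y': 78}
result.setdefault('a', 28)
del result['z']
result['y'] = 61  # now {'a': 22, 'y': 61}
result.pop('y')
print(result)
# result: {'a': 22}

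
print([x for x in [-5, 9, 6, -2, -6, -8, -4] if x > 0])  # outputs [9, 6]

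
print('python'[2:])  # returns thon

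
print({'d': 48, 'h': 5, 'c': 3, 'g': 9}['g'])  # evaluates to 9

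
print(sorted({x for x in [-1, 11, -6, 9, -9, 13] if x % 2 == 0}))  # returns [-6]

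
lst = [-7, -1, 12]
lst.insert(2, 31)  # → [-7, -1, 31, 12]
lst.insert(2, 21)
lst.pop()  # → 12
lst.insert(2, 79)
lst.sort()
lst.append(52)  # [-7, -1, 21, 31, 79, 52]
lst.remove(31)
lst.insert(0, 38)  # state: [38, -7, -1, 21, 79, 52]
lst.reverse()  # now [52, 79, 21, -1, -7, 38]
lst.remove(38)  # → [52, 79, 21, -1, -7]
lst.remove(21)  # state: [52, 79, -1, -7]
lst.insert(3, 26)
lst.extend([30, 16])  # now [52, 79, -1, 26, -7, 30, 16]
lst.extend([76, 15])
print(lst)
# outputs [52, 79, -1, 26, -7, 30, 16, 76, 15]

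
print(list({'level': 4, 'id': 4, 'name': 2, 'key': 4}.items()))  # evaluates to [('level', 4), ('id', 4), ('name', 2), ('key', 4)]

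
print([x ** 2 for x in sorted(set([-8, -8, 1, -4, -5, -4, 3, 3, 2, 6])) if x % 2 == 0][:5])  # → [64, 16, 4, 36]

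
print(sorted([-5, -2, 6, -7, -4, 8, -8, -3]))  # [-8, -7, -5, -4, -3, -2, 6, 8]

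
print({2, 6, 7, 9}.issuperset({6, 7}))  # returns True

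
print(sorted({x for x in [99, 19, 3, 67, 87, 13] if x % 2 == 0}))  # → []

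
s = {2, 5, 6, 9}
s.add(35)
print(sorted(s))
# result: [2, 5, 6, 9, 35]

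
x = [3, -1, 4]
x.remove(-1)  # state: [3, 4]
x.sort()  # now [3, 4]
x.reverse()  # [4, 3]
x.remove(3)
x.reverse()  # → [4]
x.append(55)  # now [4, 55]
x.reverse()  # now [55, 4]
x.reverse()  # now [4, 55]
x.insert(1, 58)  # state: [4, 58, 55]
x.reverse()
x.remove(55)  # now [58, 4]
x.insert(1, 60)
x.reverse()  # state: [4, 60, 58]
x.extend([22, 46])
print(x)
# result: [4, 60, 58, 22, 46]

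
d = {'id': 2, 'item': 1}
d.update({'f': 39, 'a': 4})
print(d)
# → {'id': 2, 'item': 1, 'f': 39, 'a': 4}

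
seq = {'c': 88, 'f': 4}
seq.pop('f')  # 4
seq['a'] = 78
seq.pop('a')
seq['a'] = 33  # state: {'c': 88, 'a': 33}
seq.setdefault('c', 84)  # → 88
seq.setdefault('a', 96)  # 33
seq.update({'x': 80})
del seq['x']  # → {'c': 88, 'a': 33}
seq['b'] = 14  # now {'c': 88, 'a': 33, 'b': 14}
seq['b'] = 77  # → {'c': 88, 'a': 33, 'b': 77}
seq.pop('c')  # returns 88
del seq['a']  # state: {'b': 77}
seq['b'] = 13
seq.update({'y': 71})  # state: {'b': 13, 'y': 71}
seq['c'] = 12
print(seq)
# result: {'b': 13, 'y': 71, 'c': 12}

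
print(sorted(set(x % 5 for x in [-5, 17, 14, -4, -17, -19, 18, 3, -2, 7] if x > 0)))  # [2, 3, 4]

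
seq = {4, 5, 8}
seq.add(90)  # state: {4, 5, 8, 90}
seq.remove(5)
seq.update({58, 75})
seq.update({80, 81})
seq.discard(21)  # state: {4, 8, 58, 75, 80, 81, 90}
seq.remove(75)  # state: {4, 8, 58, 80, 81, 90}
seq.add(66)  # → {4, 8, 58, 66, 80, 81, 90}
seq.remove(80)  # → {4, 8, 58, 66, 81, 90}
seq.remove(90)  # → {4, 8, 58, 66, 81}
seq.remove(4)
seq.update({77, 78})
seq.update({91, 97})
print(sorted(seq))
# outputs [8, 58, 66, 77, 78, 81, 91, 97]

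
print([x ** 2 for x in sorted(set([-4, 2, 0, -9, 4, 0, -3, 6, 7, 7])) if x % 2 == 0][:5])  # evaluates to [16, 0, 4, 16, 36]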